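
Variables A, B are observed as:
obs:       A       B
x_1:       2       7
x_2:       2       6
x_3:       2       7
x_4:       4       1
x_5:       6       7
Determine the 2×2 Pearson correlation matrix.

Step 1 — column means:
  mean(A) = (2 + 2 + 2 + 4 + 6) / 5 = 16/5 = 3.2
  mean(B) = (7 + 6 + 7 + 1 + 7) / 5 = 28/5 = 5.6

Step 2 — sample variances and covariances s[i,j] = (1/(n-1)) · Σ_k (x_{k,i} - mean_i) · (x_{k,j} - mean_j), with n-1 = 4:
  s[A,A] = ((-1.2)·(-1.2) + (-1.2)·(-1.2) + (-1.2)·(-1.2) + (0.8)·(0.8) + (2.8)·(2.8)) / 4 = 12.8/4 = 3.2
  s[A,B] = ((-1.2)·(1.4) + (-1.2)·(0.4) + (-1.2)·(1.4) + (0.8)·(-4.6) + (2.8)·(1.4)) / 4 = -3.6/4 = -0.9
  s[B,B] = ((1.4)·(1.4) + (0.4)·(0.4) + (1.4)·(1.4) + (-4.6)·(-4.6) + (1.4)·(1.4)) / 4 = 27.2/4 = 6.8
  Sample standard deviations s_i = √(s[i,i]):
  s(A) = √(3.2) = 1.7889
  s(B) = √(6.8) = 2.6077

Step 3 — r_{ij} = s_{ij} / (s_i · s_j):
  r[A,A] = 1 (diagonal).
  r[A,B] = -0.9 / (1.7889 · 2.6077) = -0.9 / 4.6648 = -0.1929
  r[B,B] = 1 (diagonal).

R is symmetric with unit diagonal. Assembling:

R = [[1, -0.1929],
 [-0.1929, 1]]


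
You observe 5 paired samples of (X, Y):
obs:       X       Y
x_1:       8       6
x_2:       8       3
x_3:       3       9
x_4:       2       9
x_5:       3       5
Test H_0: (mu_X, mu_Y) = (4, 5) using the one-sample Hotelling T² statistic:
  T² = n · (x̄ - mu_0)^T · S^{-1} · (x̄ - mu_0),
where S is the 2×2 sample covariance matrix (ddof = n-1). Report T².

Step 1 — sample mean vector:
  mean(X) = (8 + 8 + 3 + 2 + 3) / 5 = 24/5 = 4.8
  mean(Y) = (6 + 3 + 9 + 9 + 5) / 5 = 32/5 = 6.4
  x̄ = (4.8, 6.4),  deviation x̄ - mu_0 = (4.8, 6.4) - (4, 5) = (0.8, 1.4).

Step 2 — sample covariance matrix, S[i,j] = (1/(n-1)) · Σ_k (x_{k,i} - mean_i) · (x_{k,j} - mean_j), divisor n-1 = 4:
  S[X,X] = ((3.2)·(3.2) + (3.2)·(3.2) + (-1.8)·(-1.8) + (-2.8)·(-2.8) + (-1.8)·(-1.8)) / 4 = 34.8/4 = 8.7
  S[X,Y] = ((3.2)·(-0.4) + (3.2)·(-3.4) + (-1.8)·(2.6) + (-2.8)·(2.6) + (-1.8)·(-1.4)) / 4 = -21.6/4 = -5.4
  S[Y,Y] = ((-0.4)·(-0.4) + (-3.4)·(-3.4) + (2.6)·(2.6) + (2.6)·(2.6) + (-1.4)·(-1.4)) / 4 = 27.2/4 = 6.8
  S = [[8.7, -5.4],
 [-5.4, 6.8]].

Step 3 — invert S. det(S) = 8.7·6.8 - (-5.4)² = 30.
  S^{-1} = (1/det) · [[d, -b], [-b, a]] = [[0.2267, 0.18],
 [0.18, 0.29]].

Step 4 — quadratic form (x̄ - mu_0)^T · S^{-1} · (x̄ - mu_0):
  S^{-1} · (x̄ - mu_0) = (0.4333, 0.55),
  (x̄ - mu_0)^T · [...] = (0.8)·(0.4333) + (1.4)·(0.55) = 1.1167.

Step 5 — scale by n: T² = 5 · 1.1167 = 5.5833.

T² ≈ 5.5833


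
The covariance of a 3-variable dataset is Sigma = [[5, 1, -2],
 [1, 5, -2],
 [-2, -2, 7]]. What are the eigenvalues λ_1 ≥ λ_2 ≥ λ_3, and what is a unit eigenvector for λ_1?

Step 1 — characteristic polynomial p(λ) = det(λI - Sigma) = λ³ - tr·λ² + c_1·λ - det, where tr = trace, c_1 = sum of the principal 2×2 minors, det = det(Sigma):
  tr = 5 + 5 + 7 = 17,
  c_1 = (5·5 - (1)²) + (5·7 - (-2)²) + (5·7 - (-2)²) = 24 + 31 + 31 = 86,
  det = 5·(5·7 - (-2)²) - (1)·((1)·7 - (-2)·(-2)) + (-2)·((1)·(-2) - 5·(-2)) = 5·(31) - (1)·(3) + (-2)·(8) = 136.
  So p(λ) = λ³ - 17λ² + 86λ - 136.
Step 2 — look for an integer root (rational root theorem: any rational root is an integer divisor of 136). Testing λ = 4:
  p(4) = 64 - 272 + 344 - 136 = 0  ✓
  Dividing out (λ - 4): p(λ) = (λ - 4)(λ² - 13λ + 34).
Step 3 — remaining eigenvalues from the quadratic λ² - 13λ + 34 = 0:
  Δ = 13² - 4·34 = 169 - 136 = 33,  λ = (13 ± √33)/2 = (13 ± 5.7446)/2 ≈ 9.3723 or 3.6277.
  Sorted: λ_1 = 9.3723,  λ_2 = 4,  λ_3 = 3.6277  (check: sum = 17 = tr ✓).

Step 4 — unit eigenvector for λ_1 ≈ 9.3723: v spans the null space of (Sigma - λ_1 I), whose rows are
  r_1 = (-4.3723, 1, -2),  r_2 = (1, -4.3723, -2),  r_3 = (-2, -2, -2.3723).
  v is orthogonal to every row, so take v ∝ r_1 × r_2 = ((1)·(-2) - (-2)·(-4.3723), (-2)·(1) - (-4.3723)·(-2), (-4.3723)·(-4.3723) - (1)·(1)) ≈ (-10.7446, -10.7446, 18.1168).
  Rescale (multiply by -1 so the first nonzero entry is positive): u = (10.7446, 10.7446, -18.1168).
  ||u|| = √((10.7446)² + (10.7446)² + (-18.1168)²) = √(559.1113) ≈ 23.6455,  v_1 = u/||u|| ≈ (0.4544, 0.4544, -0.7662) (||v_1|| = 1).

λ_1 = 9.3723,  λ_2 = 4,  λ_3 = 3.6277;  v_1 ≈ (0.4544, 0.4544, -0.7662)


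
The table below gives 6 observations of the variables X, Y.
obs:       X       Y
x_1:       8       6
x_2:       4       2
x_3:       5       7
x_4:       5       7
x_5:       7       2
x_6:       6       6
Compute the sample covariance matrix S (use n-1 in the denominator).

Step 1 — column means:
  mean(X) = (8 + 4 + 5 + 5 + 7 + 6) / 6 = 35/6 = 5.8333
  mean(Y) = (6 + 2 + 7 + 7 + 2 + 6) / 6 = 30/6 = 5

Step 2 — sample covariance S[i,j] = (1/(n-1)) · Σ_k (x_{k,i} - mean_i) · (x_{k,j} - mean_j), with n-1 = 5.
  S[X,X] = ((2.1667)·(2.1667) + (-1.8333)·(-1.8333) + (-0.8333)·(-0.8333) + (-0.8333)·(-0.8333) + (1.1667)·(1.1667) + (0.1667)·(0.1667)) / 5 = 10.8333/5 = 2.1667
  S[X,Y] = ((2.1667)·(1) + (-1.8333)·(-3) + (-0.8333)·(2) + (-0.8333)·(2) + (1.1667)·(-3) + (0.1667)·(1)) / 5 = 1/5 = 0.2
  S[Y,Y] = ((1)·(1) + (-3)·(-3) + (2)·(2) + (2)·(2) + (-3)·(-3) + (1)·(1)) / 5 = 28/5 = 5.6

S is symmetric (S[j,i] = S[i,j]). Assembling:

S = [[2.1667, 0.2],
 [0.2, 5.6]]


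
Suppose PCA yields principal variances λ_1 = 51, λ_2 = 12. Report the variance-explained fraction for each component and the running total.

Step 1 — total variance = trace(Sigma) = Σ λ_i = 51 + 12 = 63.

Step 2 — fraction explained by component i = λ_i / Σ λ:
  PC1: 51/63 = 0.8095
  PC2: 12/63 = 0.1905

Step 3 — cumulative fraction after k components = (λ_1 + ... + λ_k) / Σ λ:
  k = 1: 51/63 = 0.8095
  k = 2: (51 + 12)/63 = 63/63 = 1

Summary (fraction, with percent):

explained: PC1 0.8095 (80.95%), PC2 0.1905 (19.05%);  cumulative: 0.8095, 1


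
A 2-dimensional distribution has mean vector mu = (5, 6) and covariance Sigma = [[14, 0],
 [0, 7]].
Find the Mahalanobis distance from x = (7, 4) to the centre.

Step 1 — centre the observation: (x - mu) = (2, -2).

Step 2 — invert Sigma. det(Sigma) = 14·7 - (0)² = 98.
  Sigma^{-1} = (1/det) · [[d, -b], [-b, a]] = [[0.0714, 0],
 [0, 0.1429]].

Step 3 — form the quadratic (x - mu)^T · Sigma^{-1} · (x - mu):
  Sigma^{-1} · (x - mu) = (0.1429, -0.2857).
  (x - mu)^T · [Sigma^{-1} · (x - mu)] = (2)·(0.1429) + (-2)·(-0.2857) = 0.8571.

Step 4 — take square root: d = √(0.8571) ≈ 0.9258.

d(x, mu) = √(0.8571) ≈ 0.9258


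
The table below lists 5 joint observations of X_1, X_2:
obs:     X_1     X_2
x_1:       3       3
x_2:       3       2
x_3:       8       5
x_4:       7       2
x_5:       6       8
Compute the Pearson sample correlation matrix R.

Step 1 — column means:
  mean(X_1) = (3 + 3 + 8 + 7 + 6) / 5 = 27/5 = 5.4
  mean(X_2) = (3 + 2 + 5 + 2 + 8) / 5 = 20/5 = 4

Step 2 — sample variances and covariances s[i,j] = (1/(n-1)) · Σ_k (x_{k,i} - mean_i) · (x_{k,j} - mean_j), with n-1 = 4:
  s[X_1,X_1] = ((-2.4)·(-2.4) + (-2.4)·(-2.4) + (2.6)·(2.6) + (1.6)·(1.6) + (0.6)·(0.6)) / 4 = 21.2/4 = 5.3
  s[X_1,X_2] = ((-2.4)·(-1) + (-2.4)·(-2) + (2.6)·(1) + (1.6)·(-2) + (0.6)·(4)) / 4 = 9/4 = 2.25
  s[X_2,X_2] = ((-1)·(-1) + (-2)·(-2) + (1)·(1) + (-2)·(-2) + (4)·(4)) / 4 = 26/4 = 6.5
  Sample standard deviations s_i = √(s[i,i]):
  s(X_1) = √(5.3) = 2.3022
  s(X_2) = √(6.5) = 2.5495

Step 3 — r_{ij} = s_{ij} / (s_i · s_j):
  r[X_1,X_1] = 1 (diagonal).
  r[X_1,X_2] = 2.25 / (2.3022 · 2.5495) = 2.25 / 5.8694 = 0.3833
  r[X_2,X_2] = 1 (diagonal).

R is symmetric with unit diagonal. Assembling:

R = [[1, 0.3833],
 [0.3833, 1]]


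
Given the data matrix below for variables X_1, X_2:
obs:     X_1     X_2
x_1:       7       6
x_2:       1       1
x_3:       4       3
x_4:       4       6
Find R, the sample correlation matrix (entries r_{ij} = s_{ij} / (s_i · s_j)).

Step 1 — column means:
  mean(X_1) = (7 + 1 + 4 + 4) / 4 = 16/4 = 4
  mean(X_2) = (6 + 1 + 3 + 6) / 4 = 16/4 = 4

Step 2 — sample variances and covariances s[i,j] = (1/(n-1)) · Σ_k (x_{k,i} - mean_i) · (x_{k,j} - mean_j), with n-1 = 3:
  s[X_1,X_1] = ((3)·(3) + (-3)·(-3) + (0)·(0) + (0)·(0)) / 3 = 18/3 = 6
  s[X_1,X_2] = ((3)·(2) + (-3)·(-3) + (0)·(-1) + (0)·(2)) / 3 = 15/3 = 5
  s[X_2,X_2] = ((2)·(2) + (-3)·(-3) + (-1)·(-1) + (2)·(2)) / 3 = 18/3 = 6
  Sample standard deviations s_i = √(s[i,i]):
  s(X_1) = √(6) = 2.4495
  s(X_2) = √(6) = 2.4495

Step 3 — r_{ij} = s_{ij} / (s_i · s_j):
  r[X_1,X_1] = 1 (diagonal).
  r[X_1,X_2] = 5 / (2.4495 · 2.4495) = 5 / 6 = 0.8333
  r[X_2,X_2] = 1 (diagonal).

R is symmetric with unit diagonal. Assembling:

R = [[1, 0.8333],
 [0.8333, 1]]


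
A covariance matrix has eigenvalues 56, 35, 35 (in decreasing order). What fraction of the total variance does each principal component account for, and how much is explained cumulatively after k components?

Step 1 — total variance = trace(Sigma) = Σ λ_i = 56 + 35 + 35 = 126.

Step 2 — fraction explained by component i = λ_i / Σ λ:
  PC1: 56/126 = 0.4444
  PC2: 35/126 = 0.2778
  PC3: 35/126 = 0.2778

Step 3 — cumulative fraction after k components = (λ_1 + ... + λ_k) / Σ λ:
  k = 1: 56/126 = 0.4444
  k = 2: (56 + 35)/126 = 91/126 = 0.7222
  k = 3: (56 + 35 + 35)/126 = 126/126 = 1

Summary (fraction, with percent):

explained: PC1 0.4444 (44.44%), PC2 0.2778 (27.78%), PC3 0.2778 (27.78%);  cumulative: 0.4444, 0.7222, 1


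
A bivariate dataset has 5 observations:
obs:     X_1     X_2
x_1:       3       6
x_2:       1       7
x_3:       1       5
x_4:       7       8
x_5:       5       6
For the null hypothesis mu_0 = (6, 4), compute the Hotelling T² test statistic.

Step 1 — sample mean vector:
  mean(X_1) = (3 + 1 + 1 + 7 + 5) / 5 = 17/5 = 3.4
  mean(X_2) = (6 + 7 + 5 + 8 + 6) / 5 = 32/5 = 6.4
  x̄ = (3.4, 6.4),  deviation x̄ - mu_0 = (3.4, 6.4) - (6, 4) = (-2.6, 2.4).

Step 2 — sample covariance matrix, S[i,j] = (1/(n-1)) · Σ_k (x_{k,i} - mean_i) · (x_{k,j} - mean_j), divisor n-1 = 4:
  S[X_1,X_1] = ((-0.4)·(-0.4) + (-2.4)·(-2.4) + (-2.4)·(-2.4) + (3.6)·(3.6) + (1.6)·(1.6)) / 4 = 27.2/4 = 6.8
  S[X_1,X_2] = ((-0.4)·(-0.4) + (-2.4)·(0.6) + (-2.4)·(-1.4) + (3.6)·(1.6) + (1.6)·(-0.4)) / 4 = 7.2/4 = 1.8
  S[X_2,X_2] = ((-0.4)·(-0.4) + (0.6)·(0.6) + (-1.4)·(-1.4) + (1.6)·(1.6) + (-0.4)·(-0.4)) / 4 = 5.2/4 = 1.3
  S = [[6.8, 1.8],
 [1.8, 1.3]].

Step 3 — invert S. det(S) = 6.8·1.3 - (1.8)² = 5.6.
  S^{-1} = (1/det) · [[d, -b], [-b, a]] = [[0.2321, -0.3214],
 [-0.3214, 1.2143]].

Step 4 — quadratic form (x̄ - mu_0)^T · S^{-1} · (x̄ - mu_0):
  S^{-1} · (x̄ - mu_0) = (-1.375, 3.75),
  (x̄ - mu_0)^T · [...] = (-2.6)·(-1.375) + (2.4)·(3.75) = 12.575.

Step 5 — scale by n: T² = 5 · 12.575 = 62.875.

T² ≈ 62.875


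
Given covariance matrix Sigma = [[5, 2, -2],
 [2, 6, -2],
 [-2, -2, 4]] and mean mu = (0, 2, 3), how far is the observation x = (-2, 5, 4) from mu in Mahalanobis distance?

Step 1 — centre the observation: (x - mu) = (-2, 3, 1).

Step 2 — invert Sigma (cofactor / det for 3×3, or solve directly):
  Sigma^{-1} = [[0.2632, -0.0526, 0.1053],
 [-0.0526, 0.2105, 0.0789],
 [0.1053, 0.0789, 0.3421]].

Step 3 — form the quadratic (x - mu)^T · Sigma^{-1} · (x - mu):
  Sigma^{-1} · (x - mu) = (-0.5789, 0.8158, 0.3684).
  (x - mu)^T · [Sigma^{-1} · (x - mu)] = (-2)·(-0.5789) + (3)·(0.8158) + (1)·(0.3684) = 3.9737.

Step 4 — take square root: d = √(3.9737) ≈ 1.9934.

d(x, mu) = √(3.9737) ≈ 1.9934


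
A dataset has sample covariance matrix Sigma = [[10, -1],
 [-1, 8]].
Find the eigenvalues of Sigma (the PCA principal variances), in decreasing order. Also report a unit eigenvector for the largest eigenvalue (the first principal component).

Step 1 — characteristic polynomial of 2×2 Sigma:
  det(Sigma - λI) = λ² - trace · λ + det = 0.
  trace = 10 + 8 = 18, det = 10·8 - (-1)² = 79.
Step 2 — discriminant:
  Δ = trace² - 4·det = 324 - 316 = 8.
Step 3 — eigenvalues:
  λ = (trace ± √Δ)/2 = (18 ± 2.8284)/2,
  λ_1 = 10.4142,  λ_2 = 7.5858.

Step 4 — unit eigenvector for λ_1: solve (Sigma - λ_1 I)v = 0. First row:
  (10 - 10.4142)·v_x + (-1)·v_y = 0, i.e. (-0.4142)·v_x + (-1)·v_y = 0,
  so v ∝ (b, λ_1 - a) = (-1, 0.4142); multiply by -1 so the first entry is positive: u = (1, -0.4142).
  ||u|| = √((1)² + (-0.4142)²) = √(1.1716) ≈ 1.0824,
  v_1 = u/||u|| ≈ (0.9239, -0.3827) (||v_1|| = 1).

λ_1 = 10.4142,  λ_2 = 7.5858;  v_1 ≈ (0.9239, -0.3827)


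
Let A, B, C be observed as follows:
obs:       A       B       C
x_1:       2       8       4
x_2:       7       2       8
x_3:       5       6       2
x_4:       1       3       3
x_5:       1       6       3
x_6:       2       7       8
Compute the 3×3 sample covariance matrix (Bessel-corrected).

Step 1 — column means:
  mean(A) = (2 + 7 + 5 + 1 + 1 + 2) / 6 = 18/6 = 3
  mean(B) = (8 + 2 + 6 + 3 + 6 + 7) / 6 = 32/6 = 5.3333
  mean(C) = (4 + 8 + 2 + 3 + 3 + 8) / 6 = 28/6 = 4.6667

Step 2 — sample covariance S[i,j] = (1/(n-1)) · Σ_k (x_{k,i} - mean_i) · (x_{k,j} - mean_j), with n-1 = 5.
  S[A,A] = ((-1)·(-1) + (4)·(4) + (2)·(2) + (-2)·(-2) + (-2)·(-2) + (-1)·(-1)) / 5 = 30/5 = 6
  S[A,B] = ((-1)·(2.6667) + (4)·(-3.3333) + (2)·(0.6667) + (-2)·(-2.3333) + (-2)·(0.6667) + (-1)·(1.6667)) / 5 = -13/5 = -2.6
  S[A,C] = ((-1)·(-0.6667) + (4)·(3.3333) + (2)·(-2.6667) + (-2)·(-1.6667) + (-2)·(-1.6667) + (-1)·(3.3333)) / 5 = 12/5 = 2.4
  S[B,B] = ((2.6667)·(2.6667) + (-3.3333)·(-3.3333) + (0.6667)·(0.6667) + (-2.3333)·(-2.3333) + (0.6667)·(0.6667) + (1.6667)·(1.6667)) / 5 = 27.3333/5 = 5.4667
  S[B,C] = ((2.6667)·(-0.6667) + (-3.3333)·(3.3333) + (0.6667)·(-2.6667) + (-2.3333)·(-1.6667) + (0.6667)·(-1.6667) + (1.6667)·(3.3333)) / 5 = -6.3333/5 = -1.2667
  S[C,C] = ((-0.6667)·(-0.6667) + (3.3333)·(3.3333) + (-2.6667)·(-2.6667) + (-1.6667)·(-1.6667) + (-1.6667)·(-1.6667) + (3.3333)·(3.3333)) / 5 = 35.3333/5 = 7.0667

S is symmetric (S[j,i] = S[i,j]). Assembling:

S = [[6, -2.6, 2.4],
 [-2.6, 5.4667, -1.2667],
 [2.4, -1.2667, 7.0667]]


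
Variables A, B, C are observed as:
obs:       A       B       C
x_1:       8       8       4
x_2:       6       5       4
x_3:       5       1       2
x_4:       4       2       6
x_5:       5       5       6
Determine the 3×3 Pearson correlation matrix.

Step 1 — column means:
  mean(A) = (8 + 6 + 5 + 4 + 5) / 5 = 28/5 = 5.6
  mean(B) = (8 + 5 + 1 + 2 + 5) / 5 = 21/5 = 4.2
  mean(C) = (4 + 4 + 2 + 6 + 6) / 5 = 22/5 = 4.4

Step 2 — sample variances and covariances s[i,j] = (1/(n-1)) · Σ_k (x_{k,i} - mean_i) · (x_{k,j} - mean_j), with n-1 = 4:
  s[A,A] = ((2.4)·(2.4) + (0.4)·(0.4) + (-0.6)·(-0.6) + (-1.6)·(-1.6) + (-0.6)·(-0.6)) / 4 = 9.2/4 = 2.3
  s[A,B] = ((2.4)·(3.8) + (0.4)·(0.8) + (-0.6)·(-3.2) + (-1.6)·(-2.2) + (-0.6)·(0.8)) / 4 = 14.4/4 = 3.6
  s[A,C] = ((2.4)·(-0.4) + (0.4)·(-0.4) + (-0.6)·(-2.4) + (-1.6)·(1.6) + (-0.6)·(1.6)) / 4 = -3.2/4 = -0.8
  s[B,B] = ((3.8)·(3.8) + (0.8)·(0.8) + (-3.2)·(-3.2) + (-2.2)·(-2.2) + (0.8)·(0.8)) / 4 = 30.8/4 = 7.7
  s[B,C] = ((3.8)·(-0.4) + (0.8)·(-0.4) + (-3.2)·(-2.4) + (-2.2)·(1.6) + (0.8)·(1.6)) / 4 = 3.6/4 = 0.9
  s[C,C] = ((-0.4)·(-0.4) + (-0.4)·(-0.4) + (-2.4)·(-2.4) + (1.6)·(1.6) + (1.6)·(1.6)) / 4 = 11.2/4 = 2.8
  Sample standard deviations s_i = √(s[i,i]):
  s(A) = √(2.3) = 1.5166
  s(B) = √(7.7) = 2.7749
  s(C) = √(2.8) = 1.6733

Step 3 — r_{ij} = s_{ij} / (s_i · s_j):
  r[A,A] = 1 (diagonal).
  r[A,B] = 3.6 / (1.5166 · 2.7749) = 3.6 / 4.2083 = 0.8554
  r[A,C] = -0.8 / (1.5166 · 1.6733) = -0.8 / 2.5377 = -0.3152
  r[B,B] = 1 (diagonal).
  r[B,C] = 0.9 / (2.7749 · 1.6733) = 0.9 / 4.6433 = 0.1938
  r[C,C] = 1 (diagonal).

R is symmetric with unit diagonal. Assembling:

R = [[1, 0.8554, -0.3152],
 [0.8554, 1, 0.1938],
 [-0.3152, 0.1938, 1]]


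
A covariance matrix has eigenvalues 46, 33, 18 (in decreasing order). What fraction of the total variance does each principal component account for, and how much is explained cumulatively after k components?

Step 1 — total variance = trace(Sigma) = Σ λ_i = 46 + 33 + 18 = 97.

Step 2 — fraction explained by component i = λ_i / Σ λ:
  PC1: 46/97 = 0.4742
  PC2: 33/97 = 0.3402
  PC3: 18/97 = 0.1856

Step 3 — cumulative fraction after k components = (λ_1 + ... + λ_k) / Σ λ:
  k = 1: 46/97 = 0.4742
  k = 2: (46 + 33)/97 = 79/97 = 0.8144
  k = 3: (46 + 33 + 18)/97 = 97/97 = 1

Summary (fraction, with percent):

explained: PC1 0.4742 (47.42%), PC2 0.3402 (34.02%), PC3 0.1856 (18.56%);  cumulative: 0.4742, 0.8144, 1


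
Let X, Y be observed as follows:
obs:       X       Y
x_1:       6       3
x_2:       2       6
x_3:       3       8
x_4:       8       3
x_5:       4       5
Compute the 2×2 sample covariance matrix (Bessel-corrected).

Step 1 — column means:
  mean(X) = (6 + 2 + 3 + 8 + 4) / 5 = 23/5 = 4.6
  mean(Y) = (3 + 6 + 8 + 3 + 5) / 5 = 25/5 = 5

Step 2 — sample covariance S[i,j] = (1/(n-1)) · Σ_k (x_{k,i} - mean_i) · (x_{k,j} - mean_j), with n-1 = 4.
  S[X,X] = ((1.4)·(1.4) + (-2.6)·(-2.6) + (-1.6)·(-1.6) + (3.4)·(3.4) + (-0.6)·(-0.6)) / 4 = 23.2/4 = 5.8
  S[X,Y] = ((1.4)·(-2) + (-2.6)·(1) + (-1.6)·(3) + (3.4)·(-2) + (-0.6)·(0)) / 4 = -17/4 = -4.25
  S[Y,Y] = ((-2)·(-2) + (1)·(1) + (3)·(3) + (-2)·(-2) + (0)·(0)) / 4 = 18/4 = 4.5

S is symmetric (S[j,i] = S[i,j]). Assembling:

S = [[5.8, -4.25],
 [-4.25, 4.5]]


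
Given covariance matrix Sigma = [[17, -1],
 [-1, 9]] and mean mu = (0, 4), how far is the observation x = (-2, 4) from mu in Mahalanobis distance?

Step 1 — centre the observation: (x - mu) = (-2, 0).

Step 2 — invert Sigma. det(Sigma) = 17·9 - (-1)² = 152.
  Sigma^{-1} = (1/det) · [[d, -b], [-b, a]] = [[0.0592, 0.0066],
 [0.0066, 0.1118]].

Step 3 — form the quadratic (x - mu)^T · Sigma^{-1} · (x - mu):
  Sigma^{-1} · (x - mu) = (-0.1184, -0.0132).
  (x - mu)^T · [Sigma^{-1} · (x - mu)] = (-2)·(-0.1184) + (0)·(-0.0132) = 0.2368.

Step 4 — take square root: d = √(0.2368) ≈ 0.4867.

d(x, mu) = √(0.2368) ≈ 0.4867


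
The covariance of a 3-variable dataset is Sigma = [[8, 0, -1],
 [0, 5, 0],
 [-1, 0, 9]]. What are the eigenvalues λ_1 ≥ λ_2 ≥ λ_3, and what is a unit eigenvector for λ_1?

Step 1 — characteristic polynomial p(λ) = det(λI - Sigma) = λ³ - tr·λ² + c_1·λ - det, where tr = trace, c_1 = sum of the principal 2×2 minors, det = det(Sigma):
  tr = 8 + 5 + 9 = 22,
  c_1 = (8·5 - (0)²) + (8·9 - (-1)²) + (5·9 - (0)²) = 40 + 71 + 45 = 156,
  det = 8·(5·9 - (0)²) - (0)·((0)·9 - (0)·(-1)) + (-1)·((0)·(0) - 5·(-1)) = 8·(45) - (0)·(0) + (-1)·(5) = 355.
  So p(λ) = λ³ - 22λ² + 156λ - 355.
Step 2 — look for an integer root (rational root theorem: any rational root is an integer divisor of 355). Testing λ = 5:
  p(5) = 125 - 550 + 780 - 355 = 0  ✓
  Dividing out (λ - 5): p(λ) = (λ - 5)(λ² - 17λ + 71).
Step 3 — remaining eigenvalues from the quadratic λ² - 17λ + 71 = 0:
  Δ = 17² - 4·71 = 289 - 284 = 5,  λ = (17 ± √5)/2 = (17 ± 2.2361)/2 ≈ 9.618 or 7.382.
  Sorted: λ_1 = 9.618,  λ_2 = 7.382,  λ_3 = 5  (check: sum = 22 = tr ✓).

Step 4 — unit eigenvector for λ_1 ≈ 9.618: v spans the null space of (Sigma - λ_1 I), whose rows are
  r_1 = (-1.618, 0, -1),  r_2 = (0, -4.618, 0),  r_3 = (-1, 0, -0.618).
  v is orthogonal to every row, so take v ∝ r_1 × r_2 = ((0)·(0) - (-1)·(-4.618), (-1)·(0) - (-1.618)·(0), (-1.618)·(-4.618) - (0)·(0)) ≈ (-4.618, 0, 7.4721).
  Rescale (multiply by -1 so the first nonzero entry is positive): u = (4.618, 0, -7.4721).
  ||u|| = √((4.618)² + (0)² + (-7.4721)²) = √(77.1591) ≈ 8.784,  v_1 = u/||u|| ≈ (0.5257, 0, -0.8507) (||v_1|| = 1).

λ_1 = 9.618,  λ_2 = 7.382,  λ_3 = 5;  v_1 ≈ (0.5257, 0, -0.8507)


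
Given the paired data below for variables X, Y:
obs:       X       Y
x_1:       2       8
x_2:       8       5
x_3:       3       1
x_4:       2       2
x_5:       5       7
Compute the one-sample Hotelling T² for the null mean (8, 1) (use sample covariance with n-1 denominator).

Step 1 — sample mean vector:
  mean(X) = (2 + 8 + 3 + 2 + 5) / 5 = 20/5 = 4
  mean(Y) = (8 + 5 + 1 + 2 + 7) / 5 = 23/5 = 4.6
  x̄ = (4, 4.6),  deviation x̄ - mu_0 = (4, 4.6) - (8, 1) = (-4, 3.6).

Step 2 — sample covariance matrix, S[i,j] = (1/(n-1)) · Σ_k (x_{k,i} - mean_i) · (x_{k,j} - mean_j), divisor n-1 = 4:
  S[X,X] = ((-2)·(-2) + (4)·(4) + (-1)·(-1) + (-2)·(-2) + (1)·(1)) / 4 = 26/4 = 6.5
  S[X,Y] = ((-2)·(3.4) + (4)·(0.4) + (-1)·(-3.6) + (-2)·(-2.6) + (1)·(2.4)) / 4 = 6/4 = 1.5
  S[Y,Y] = ((3.4)·(3.4) + (0.4)·(0.4) + (-3.6)·(-3.6) + (-2.6)·(-2.6) + (2.4)·(2.4)) / 4 = 37.2/4 = 9.3
  S = [[6.5, 1.5],
 [1.5, 9.3]].

Step 3 — invert S. det(S) = 6.5·9.3 - (1.5)² = 58.2.
  S^{-1} = (1/det) · [[d, -b], [-b, a]] = [[0.1598, -0.0258],
 [-0.0258, 0.1117]].

Step 4 — quadratic form (x̄ - mu_0)^T · S^{-1} · (x̄ - mu_0):
  S^{-1} · (x̄ - mu_0) = (-0.732, 0.5052),
  (x̄ - mu_0)^T · [...] = (-4)·(-0.732) + (3.6)·(0.5052) = 4.7464.

Step 5 — scale by n: T² = 5 · 4.7464 = 23.732.

T² ≈ 23.732


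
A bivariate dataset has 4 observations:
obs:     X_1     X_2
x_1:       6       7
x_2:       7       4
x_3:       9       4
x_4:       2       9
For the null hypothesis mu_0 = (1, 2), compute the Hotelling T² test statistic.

Step 1 — sample mean vector:
  mean(X_1) = (6 + 7 + 9 + 2) / 4 = 24/4 = 6
  mean(X_2) = (7 + 4 + 4 + 9) / 4 = 24/4 = 6
  x̄ = (6, 6),  deviation x̄ - mu_0 = (6, 6) - (1, 2) = (5, 4).

Step 2 — sample covariance matrix, S[i,j] = (1/(n-1)) · Σ_k (x_{k,i} - mean_i) · (x_{k,j} - mean_j), divisor n-1 = 3:
  S[X_1,X_1] = ((0)·(0) + (1)·(1) + (3)·(3) + (-4)·(-4)) / 3 = 26/3 = 8.6667
  S[X_1,X_2] = ((0)·(1) + (1)·(-2) + (3)·(-2) + (-4)·(3)) / 3 = -20/3 = -6.6667
  S[X_2,X_2] = ((1)·(1) + (-2)·(-2) + (-2)·(-2) + (3)·(3)) / 3 = 18/3 = 6
  S = [[8.6667, -6.6667],
 [-6.6667, 6]].

Step 3 — invert S. det(S) = 8.6667·6 - (-6.6667)² = 7.5556.
  S^{-1} = (1/det) · [[d, -b], [-b, a]] = [[0.7941, 0.8824],
 [0.8824, 1.1471]].

Step 4 — quadratic form (x̄ - mu_0)^T · S^{-1} · (x̄ - mu_0):
  S^{-1} · (x̄ - mu_0) = (7.5, 9),
  (x̄ - mu_0)^T · [...] = (5)·(7.5) + (4)·(9) = 73.5.

Step 5 — scale by n: T² = 4 · 73.5 = 294.

T² ≈ 294


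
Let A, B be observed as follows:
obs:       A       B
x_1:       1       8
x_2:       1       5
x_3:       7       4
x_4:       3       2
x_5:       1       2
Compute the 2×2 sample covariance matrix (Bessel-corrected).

Step 1 — column means:
  mean(A) = (1 + 1 + 7 + 3 + 1) / 5 = 13/5 = 2.6
  mean(B) = (8 + 5 + 4 + 2 + 2) / 5 = 21/5 = 4.2

Step 2 — sample covariance S[i,j] = (1/(n-1)) · Σ_k (x_{k,i} - mean_i) · (x_{k,j} - mean_j), with n-1 = 4.
  S[A,A] = ((-1.6)·(-1.6) + (-1.6)·(-1.6) + (4.4)·(4.4) + (0.4)·(0.4) + (-1.6)·(-1.6)) / 4 = 27.2/4 = 6.8
  S[A,B] = ((-1.6)·(3.8) + (-1.6)·(0.8) + (4.4)·(-0.2) + (0.4)·(-2.2) + (-1.6)·(-2.2)) / 4 = -5.6/4 = -1.4
  S[B,B] = ((3.8)·(3.8) + (0.8)·(0.8) + (-0.2)·(-0.2) + (-2.2)·(-2.2) + (-2.2)·(-2.2)) / 4 = 24.8/4 = 6.2

S is symmetric (S[j,i] = S[i,j]). Assembling:

S = [[6.8, -1.4],
 [-1.4, 6.2]]


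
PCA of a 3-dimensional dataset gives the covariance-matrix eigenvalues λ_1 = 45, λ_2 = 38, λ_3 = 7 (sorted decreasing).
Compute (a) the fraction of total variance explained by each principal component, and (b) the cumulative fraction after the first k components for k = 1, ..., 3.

Step 1 — total variance = trace(Sigma) = Σ λ_i = 45 + 38 + 7 = 90.

Step 2 — fraction explained by component i = λ_i / Σ λ:
  PC1: 45/90 = 0.5
  PC2: 38/90 = 0.4222
  PC3: 7/90 = 0.0778

Step 3 — cumulative fraction after k components = (λ_1 + ... + λ_k) / Σ λ:
  k = 1: 45/90 = 0.5
  k = 2: (45 + 38)/90 = 83/90 = 0.9222
  k = 3: (45 + 38 + 7)/90 = 90/90 = 1

Summary (fraction, with percent):

explained: PC1 0.5 (50%), PC2 0.4222 (42.22%), PC3 0.0778 (7.78%);  cumulative: 0.5, 0.9222, 1


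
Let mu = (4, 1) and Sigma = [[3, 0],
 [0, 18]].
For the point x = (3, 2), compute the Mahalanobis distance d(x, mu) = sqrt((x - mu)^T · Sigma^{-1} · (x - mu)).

Step 1 — centre the observation: (x - mu) = (-1, 1).

Step 2 — invert Sigma. det(Sigma) = 3·18 - (0)² = 54.
  Sigma^{-1} = (1/det) · [[d, -b], [-b, a]] = [[0.3333, 0],
 [0, 0.0556]].

Step 3 — form the quadratic (x - mu)^T · Sigma^{-1} · (x - mu):
  Sigma^{-1} · (x - mu) = (-0.3333, 0.0556).
  (x - mu)^T · [Sigma^{-1} · (x - mu)] = (-1)·(-0.3333) + (1)·(0.0556) = 0.3889.

Step 4 — take square root: d = √(0.3889) ≈ 0.6236.

d(x, mu) = √(0.3889) ≈ 0.6236


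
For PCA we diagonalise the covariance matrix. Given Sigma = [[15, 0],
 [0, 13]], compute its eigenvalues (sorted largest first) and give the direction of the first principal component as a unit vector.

Step 1 — characteristic polynomial of 2×2 Sigma:
  det(Sigma - λI) = λ² - trace · λ + det = 0.
  trace = 15 + 13 = 28, det = 15·13 - (0)² = 195.
Step 2 — discriminant:
  Δ = trace² - 4·det = 784 - 780 = 4.
Step 3 — eigenvalues:
  λ = (trace ± √Δ)/2 = (28 ± 2)/2,
  λ_1 = 15,  λ_2 = 13.

Step 4 — unit eigenvector for λ_1: Sigma is diagonal, so its eigenvectors are the coordinate axes. λ_1 = 15 is the diagonal entry on the first coordinate axis, hence
  v_1 = (1, 0) (||v_1|| = 1).

λ_1 = 15,  λ_2 = 13;  v_1 ≈ (1, 0)


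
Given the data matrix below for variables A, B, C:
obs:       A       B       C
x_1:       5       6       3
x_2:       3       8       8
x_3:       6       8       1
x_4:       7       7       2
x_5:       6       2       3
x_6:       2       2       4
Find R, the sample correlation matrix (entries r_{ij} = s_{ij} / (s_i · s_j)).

Step 1 — column means:
  mean(A) = (5 + 3 + 6 + 7 + 6 + 2) / 6 = 29/6 = 4.8333
  mean(B) = (6 + 8 + 8 + 7 + 2 + 2) / 6 = 33/6 = 5.5
  mean(C) = (3 + 8 + 1 + 2 + 3 + 4) / 6 = 21/6 = 3.5

Step 2 — sample variances and covariances s[i,j] = (1/(n-1)) · Σ_k (x_{k,i} - mean_i) · (x_{k,j} - mean_j), with n-1 = 5:
  s[A,A] = ((0.1667)·(0.1667) + (-1.8333)·(-1.8333) + (1.1667)·(1.1667) + (2.1667)·(2.1667) + (1.1667)·(1.1667) + (-2.8333)·(-2.8333)) / 5 = 18.8333/5 = 3.7667
  s[A,B] = ((0.1667)·(0.5) + (-1.8333)·(2.5) + (1.1667)·(2.5) + (2.1667)·(1.5) + (1.1667)·(-3.5) + (-2.8333)·(-3.5)) / 5 = 7.5/5 = 1.5
  s[A,C] = ((0.1667)·(-0.5) + (-1.8333)·(4.5) + (1.1667)·(-2.5) + (2.1667)·(-1.5) + (1.1667)·(-0.5) + (-2.8333)·(0.5)) / 5 = -16.5/5 = -3.3
  s[B,B] = ((0.5)·(0.5) + (2.5)·(2.5) + (2.5)·(2.5) + (1.5)·(1.5) + (-3.5)·(-3.5) + (-3.5)·(-3.5)) / 5 = 39.5/5 = 7.9
  s[B,C] = ((0.5)·(-0.5) + (2.5)·(4.5) + (2.5)·(-2.5) + (1.5)·(-1.5) + (-3.5)·(-0.5) + (-3.5)·(0.5)) / 5 = 2.5/5 = 0.5
  s[C,C] = ((-0.5)·(-0.5) + (4.5)·(4.5) + (-2.5)·(-2.5) + (-1.5)·(-1.5) + (-0.5)·(-0.5) + (0.5)·(0.5)) / 5 = 29.5/5 = 5.9
  Sample standard deviations s_i = √(s[i,i]):
  s(A) = √(3.7667) = 1.9408
  s(B) = √(7.9) = 2.8107
  s(C) = √(5.9) = 2.429

Step 3 — r_{ij} = s_{ij} / (s_i · s_j):
  r[A,A] = 1 (diagonal).
  r[A,B] = 1.5 / (1.9408 · 2.8107) = 1.5 / 5.455 = 0.275
  r[A,C] = -3.3 / (1.9408 · 2.429) = -3.3 / 4.7142 = -0.7
  r[B,B] = 1 (diagonal).
  r[B,C] = 0.5 / (2.8107 · 2.429) = 0.5 / 6.8272 = 0.0732
  r[C,C] = 1 (diagonal).

R is symmetric with unit diagonal. Assembling:

R = [[1, 0.275, -0.7],
 [0.275, 1, 0.0732],
 [-0.7, 0.0732, 1]]


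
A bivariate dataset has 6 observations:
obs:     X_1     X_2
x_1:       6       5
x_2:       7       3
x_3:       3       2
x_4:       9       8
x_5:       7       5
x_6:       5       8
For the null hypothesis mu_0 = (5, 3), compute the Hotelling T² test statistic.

Step 1 — sample mean vector:
  mean(X_1) = (6 + 7 + 3 + 9 + 7 + 5) / 6 = 37/6 = 6.1667
  mean(X_2) = (5 + 3 + 2 + 8 + 5 + 8) / 6 = 31/6 = 5.1667
  x̄ = (6.1667, 5.1667),  deviation x̄ - mu_0 = (6.1667, 5.1667) - (5, 3) = (1.1667, 2.1667).

Step 2 — sample covariance matrix, S[i,j] = (1/(n-1)) · Σ_k (x_{k,i} - mean_i) · (x_{k,j} - mean_j), divisor n-1 = 5:
  S[X_1,X_1] = ((-0.1667)·(-0.1667) + (0.8333)·(0.8333) + (-3.1667)·(-3.1667) + (2.8333)·(2.8333) + (0.8333)·(0.8333) + (-1.1667)·(-1.1667)) / 5 = 20.8333/5 = 4.1667
  S[X_1,X_2] = ((-0.1667)·(-0.1667) + (0.8333)·(-2.1667) + (-3.1667)·(-3.1667) + (2.8333)·(2.8333) + (0.8333)·(-0.1667) + (-1.1667)·(2.8333)) / 5 = 12.8333/5 = 2.5667
  S[X_2,X_2] = ((-0.1667)·(-0.1667) + (-2.1667)·(-2.1667) + (-3.1667)·(-3.1667) + (2.8333)·(2.8333) + (-0.1667)·(-0.1667) + (2.8333)·(2.8333)) / 5 = 30.8333/5 = 6.1667
  S = [[4.1667, 2.5667],
 [2.5667, 6.1667]].

Step 3 — invert S. det(S) = 4.1667·6.1667 - (2.5667)² = 19.1067.
  S^{-1} = (1/det) · [[d, -b], [-b, a]] = [[0.3227, -0.1343],
 [-0.1343, 0.2181]].

Step 4 — quadratic form (x̄ - mu_0)^T · S^{-1} · (x̄ - mu_0):
  S^{-1} · (x̄ - mu_0) = (0.0855, 0.3158),
  (x̄ - mu_0)^T · [...] = (1.1667)·(0.0855) + (2.1667)·(0.3158) = 0.7839.

Step 5 — scale by n: T² = 6 · 0.7839 = 4.7034.

T² ≈ 4.7034


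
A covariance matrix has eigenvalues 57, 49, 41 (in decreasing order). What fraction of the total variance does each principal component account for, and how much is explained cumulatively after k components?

Step 1 — total variance = trace(Sigma) = Σ λ_i = 57 + 49 + 41 = 147.

Step 2 — fraction explained by component i = λ_i / Σ λ:
  PC1: 57/147 = 0.3878
  PC2: 49/147 = 0.3333
  PC3: 41/147 = 0.2789

Step 3 — cumulative fraction after k components = (λ_1 + ... + λ_k) / Σ λ:
  k = 1: 57/147 = 0.3878
  k = 2: (57 + 49)/147 = 106/147 = 0.7211
  k = 3: (57 + 49 + 41)/147 = 147/147 = 1

Summary (fraction, with percent):

explained: PC1 0.3878 (38.78%), PC2 0.3333 (33.33%), PC3 0.2789 (27.89%);  cumulative: 0.3878, 0.7211, 1


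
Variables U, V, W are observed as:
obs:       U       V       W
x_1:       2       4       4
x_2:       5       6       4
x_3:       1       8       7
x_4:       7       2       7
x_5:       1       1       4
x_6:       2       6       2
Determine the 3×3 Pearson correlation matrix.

Step 1 — column means:
  mean(U) = (2 + 5 + 1 + 7 + 1 + 2) / 6 = 18/6 = 3
  mean(V) = (4 + 6 + 8 + 2 + 1 + 6) / 6 = 27/6 = 4.5
  mean(W) = (4 + 4 + 7 + 7 + 4 + 2) / 6 = 28/6 = 4.6667

Step 2 — sample variances and covariances s[i,j] = (1/(n-1)) · Σ_k (x_{k,i} - mean_i) · (x_{k,j} - mean_j), with n-1 = 5:
  s[U,U] = ((-1)·(-1) + (2)·(2) + (-2)·(-2) + (4)·(4) + (-2)·(-2) + (-1)·(-1)) / 5 = 30/5 = 6
  s[U,V] = ((-1)·(-0.5) + (2)·(1.5) + (-2)·(3.5) + (4)·(-2.5) + (-2)·(-3.5) + (-1)·(1.5)) / 5 = -8/5 = -1.6
  s[U,W] = ((-1)·(-0.6667) + (2)·(-0.6667) + (-2)·(2.3333) + (4)·(2.3333) + (-2)·(-0.6667) + (-1)·(-2.6667)) / 5 = 8/5 = 1.6
  s[V,V] = ((-0.5)·(-0.5) + (1.5)·(1.5) + (3.5)·(3.5) + (-2.5)·(-2.5) + (-3.5)·(-3.5) + (1.5)·(1.5)) / 5 = 35.5/5 = 7.1
  s[V,W] = ((-0.5)·(-0.6667) + (1.5)·(-0.6667) + (3.5)·(2.3333) + (-2.5)·(2.3333) + (-3.5)·(-0.6667) + (1.5)·(-2.6667)) / 5 = 0/5 = 0
  s[W,W] = ((-0.6667)·(-0.6667) + (-0.6667)·(-0.6667) + (2.3333)·(2.3333) + (2.3333)·(2.3333) + (-0.6667)·(-0.6667) + (-2.6667)·(-2.6667)) / 5 = 19.3333/5 = 3.8667
  Sample standard deviations s_i = √(s[i,i]):
  s(U) = √(6) = 2.4495
  s(V) = √(7.1) = 2.6646
  s(W) = √(3.8667) = 1.9664

Step 3 — r_{ij} = s_{ij} / (s_i · s_j):
  r[U,U] = 1 (diagonal).
  r[U,V] = -1.6 / (2.4495 · 2.6646) = -1.6 / 6.5269 = -0.2451
  r[U,W] = 1.6 / (2.4495 · 1.9664) = 1.6 / 4.8166 = 0.3322
  r[V,V] = 1 (diagonal).
  r[V,W] = 0 / (2.6646 · 1.9664) = 0 / 5.2396 = 0
  r[W,W] = 1 (diagonal).

R is symmetric with unit diagonal. Assembling:

R = [[1, -0.2451, 0.3322],
 [-0.2451, 1, 0],
 [0.3322, 0, 1]]


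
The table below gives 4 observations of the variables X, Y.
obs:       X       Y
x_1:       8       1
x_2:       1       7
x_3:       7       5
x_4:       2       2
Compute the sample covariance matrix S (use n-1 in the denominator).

Step 1 — column means:
  mean(X) = (8 + 1 + 7 + 2) / 4 = 18/4 = 4.5
  mean(Y) = (1 + 7 + 5 + 2) / 4 = 15/4 = 3.75

Step 2 — sample covariance S[i,j] = (1/(n-1)) · Σ_k (x_{k,i} - mean_i) · (x_{k,j} - mean_j), with n-1 = 3.
  S[X,X] = ((3.5)·(3.5) + (-3.5)·(-3.5) + (2.5)·(2.5) + (-2.5)·(-2.5)) / 3 = 37/3 = 12.3333
  S[X,Y] = ((3.5)·(-2.75) + (-3.5)·(3.25) + (2.5)·(1.25) + (-2.5)·(-1.75)) / 3 = -13.5/3 = -4.5
  S[Y,Y] = ((-2.75)·(-2.75) + (3.25)·(3.25) + (1.25)·(1.25) + (-1.75)·(-1.75)) / 3 = 22.75/3 = 7.5833

S is symmetric (S[j,i] = S[i,j]). Assembling:

S = [[12.3333, -4.5],
 [-4.5, 7.5833]]


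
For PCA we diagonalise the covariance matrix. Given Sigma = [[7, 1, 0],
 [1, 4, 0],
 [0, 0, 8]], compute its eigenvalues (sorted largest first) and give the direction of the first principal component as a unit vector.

Step 1 — characteristic polynomial p(λ) = det(λI - Sigma) = λ³ - tr·λ² + c_1·λ - det, where tr = trace, c_1 = sum of the principal 2×2 minors, det = det(Sigma):
  tr = 7 + 4 + 8 = 19,
  c_1 = (7·4 - (1)²) + (7·8 - (0)²) + (4·8 - (0)²) = 27 + 56 + 32 = 115,
  det = 7·(4·8 - (0)²) - (1)·((1)·8 - (0)·(0)) + (0)·((1)·(0) - 4·(0)) = 7·(32) - (1)·(8) + (0)·(0) = 216.
  So p(λ) = λ³ - 19λ² + 115λ - 216.
Step 2 — look for an integer root (rational root theorem: any rational root is an integer divisor of 216). Testing λ = 8:
  p(8) = 512 - 1216 + 920 - 216 = 0  ✓
  Dividing out (λ - 8): p(λ) = (λ - 8)(λ² - 11λ + 27).
Step 3 — remaining eigenvalues from the quadratic λ² - 11λ + 27 = 0:
  Δ = 11² - 4·27 = 121 - 108 = 13,  λ = (11 ± √13)/2 = (11 ± 3.6056)/2 ≈ 7.3028 or 3.6972.
  Sorted: λ_1 = 8,  λ_2 = 7.3028,  λ_3 = 3.6972  (check: sum = 19 = tr ✓).

Step 4 — unit eigenvector for λ_1 = 8: v spans the null space of (Sigma - λ_1 I), whose rows are
  r_1 = (-1, 1, 0),  r_2 = (1, -4, 0),  r_3 = (0, 0, 0).
  v is orthogonal to every row, so take v ∝ r_1 × r_2 = ((1)·(0) - (0)·(-4), (0)·(1) - (-1)·(0), (-1)·(-4) - (1)·(1)) = (0, 0, 3).
  Rescale (divide by 3): u = (0, 0, 1).
  ||u|| = √((0)² + (0)² + (1)²) = √(1) = 1,  v_1 = u/||u|| ≈ (0, 0, 1) (||v_1|| = 1).

λ_1 = 8,  λ_2 = 7.3028,  λ_3 = 3.6972;  v_1 ≈ (0, 0, 1)


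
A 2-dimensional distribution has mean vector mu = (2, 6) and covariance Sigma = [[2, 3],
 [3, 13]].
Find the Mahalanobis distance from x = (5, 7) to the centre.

Step 1 — centre the observation: (x - mu) = (3, 1).

Step 2 — invert Sigma. det(Sigma) = 2·13 - (3)² = 17.
  Sigma^{-1} = (1/det) · [[d, -b], [-b, a]] = [[0.7647, -0.1765],
 [-0.1765, 0.1176]].

Step 3 — form the quadratic (x - mu)^T · Sigma^{-1} · (x - mu):
  Sigma^{-1} · (x - mu) = (2.1176, -0.4118).
  (x - mu)^T · [Sigma^{-1} · (x - mu)] = (3)·(2.1176) + (1)·(-0.4118) = 5.9412.

Step 4 — take square root: d = √(5.9412) ≈ 2.4375.

d(x, mu) = √(5.9412) ≈ 2.4375


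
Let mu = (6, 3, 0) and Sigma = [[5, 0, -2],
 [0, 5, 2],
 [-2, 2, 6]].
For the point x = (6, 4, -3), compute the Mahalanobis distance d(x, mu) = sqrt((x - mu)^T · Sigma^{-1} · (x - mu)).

Step 1 — centre the observation: (x - mu) = (0, 1, -3).

Step 2 — invert Sigma (cofactor / det for 3×3, or solve directly):
  Sigma^{-1} = [[0.2364, -0.0364, 0.0909],
 [-0.0364, 0.2364, -0.0909],
 [0.0909, -0.0909, 0.2273]].

Step 3 — form the quadratic (x - mu)^T · Sigma^{-1} · (x - mu):
  Sigma^{-1} · (x - mu) = (-0.3091, 0.5091, -0.7727).
  (x - mu)^T · [Sigma^{-1} · (x - mu)] = (0)·(-0.3091) + (1)·(0.5091) + (-3)·(-0.7727) = 2.8273.

Step 4 — take square root: d = √(2.8273) ≈ 1.6814.

d(x, mu) = √(2.8273) ≈ 1.6814


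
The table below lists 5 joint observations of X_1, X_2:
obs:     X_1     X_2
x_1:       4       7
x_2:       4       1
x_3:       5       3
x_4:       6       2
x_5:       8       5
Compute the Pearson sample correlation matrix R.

Step 1 — column means:
  mean(X_1) = (4 + 4 + 5 + 6 + 8) / 5 = 27/5 = 5.4
  mean(X_2) = (7 + 1 + 3 + 2 + 5) / 5 = 18/5 = 3.6

Step 2 — sample variances and covariances s[i,j] = (1/(n-1)) · Σ_k (x_{k,i} - mean_i) · (x_{k,j} - mean_j), with n-1 = 4:
  s[X_1,X_1] = ((-1.4)·(-1.4) + (-1.4)·(-1.4) + (-0.4)·(-0.4) + (0.6)·(0.6) + (2.6)·(2.6)) / 4 = 11.2/4 = 2.8
  s[X_1,X_2] = ((-1.4)·(3.4) + (-1.4)·(-2.6) + (-0.4)·(-0.6) + (0.6)·(-1.6) + (2.6)·(1.4)) / 4 = 1.8/4 = 0.45
  s[X_2,X_2] = ((3.4)·(3.4) + (-2.6)·(-2.6) + (-0.6)·(-0.6) + (-1.6)·(-1.6) + (1.4)·(1.4)) / 4 = 23.2/4 = 5.8
  Sample standard deviations s_i = √(s[i,i]):
  s(X_1) = √(2.8) = 1.6733
  s(X_2) = √(5.8) = 2.4083

Step 3 — r_{ij} = s_{ij} / (s_i · s_j):
  r[X_1,X_1] = 1 (diagonal).
  r[X_1,X_2] = 0.45 / (1.6733 · 2.4083) = 0.45 / 4.0299 = 0.1117
  r[X_2,X_2] = 1 (diagonal).

R is symmetric with unit diagonal. Assembling:

R = [[1, 0.1117],
 [0.1117, 1]]


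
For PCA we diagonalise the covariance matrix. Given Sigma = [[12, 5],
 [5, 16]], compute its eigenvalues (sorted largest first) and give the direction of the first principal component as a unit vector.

Step 1 — characteristic polynomial of 2×2 Sigma:
  det(Sigma - λI) = λ² - trace · λ + det = 0.
  trace = 12 + 16 = 28, det = 12·16 - (5)² = 167.
Step 2 — discriminant:
  Δ = trace² - 4·det = 784 - 668 = 116.
Step 3 — eigenvalues:
  λ = (trace ± √Δ)/2 = (28 ± 10.7703)/2,
  λ_1 = 19.3852,  λ_2 = 8.6148.

Step 4 — unit eigenvector for λ_1: solve (Sigma - λ_1 I)v = 0. First row:
  (12 - 19.3852)·v_x + (5)·v_y = 0, i.e. (-7.3852)·v_x + (5)·v_y = 0,
  so v ∝ (b, λ_1 - a) = (5, 7.3852) = u.
  ||u|| = √((5)² + (7.3852)²) = √(79.5407) ≈ 8.9186,
  v_1 = u/||u|| ≈ (0.5606, 0.8281) (||v_1|| = 1).

λ_1 = 19.3852,  λ_2 = 8.6148;  v_1 ≈ (0.5606, 0.8281)


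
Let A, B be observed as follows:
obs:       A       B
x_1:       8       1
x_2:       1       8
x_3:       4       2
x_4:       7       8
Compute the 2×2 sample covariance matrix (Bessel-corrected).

Step 1 — column means:
  mean(A) = (8 + 1 + 4 + 7) / 4 = 20/4 = 5
  mean(B) = (1 + 8 + 2 + 8) / 4 = 19/4 = 4.75

Step 2 — sample covariance S[i,j] = (1/(n-1)) · Σ_k (x_{k,i} - mean_i) · (x_{k,j} - mean_j), with n-1 = 3.
  S[A,A] = ((3)·(3) + (-4)·(-4) + (-1)·(-1) + (2)·(2)) / 3 = 30/3 = 10
  S[A,B] = ((3)·(-3.75) + (-4)·(3.25) + (-1)·(-2.75) + (2)·(3.25)) / 3 = -15/3 = -5
  S[B,B] = ((-3.75)·(-3.75) + (3.25)·(3.25) + (-2.75)·(-2.75) + (3.25)·(3.25)) / 3 = 42.75/3 = 14.25

S is symmetric (S[j,i] = S[i,j]). Assembling:

S = [[10, -5],
 [-5, 14.25]]


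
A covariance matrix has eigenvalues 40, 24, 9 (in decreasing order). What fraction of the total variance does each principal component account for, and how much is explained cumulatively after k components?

Step 1 — total variance = trace(Sigma) = Σ λ_i = 40 + 24 + 9 = 73.

Step 2 — fraction explained by component i = λ_i / Σ λ:
  PC1: 40/73 = 0.5479
  PC2: 24/73 = 0.3288
  PC3: 9/73 = 0.1233

Step 3 — cumulative fraction after k components = (λ_1 + ... + λ_k) / Σ λ:
  k = 1: 40/73 = 0.5479
  k = 2: (40 + 24)/73 = 64/73 = 0.8767
  k = 3: (40 + 24 + 9)/73 = 73/73 = 1

Summary (fraction, with percent):

explained: PC1 0.5479 (54.79%), PC2 0.3288 (32.88%), PC3 0.1233 (12.33%);  cumulative: 0.5479, 0.8767, 1


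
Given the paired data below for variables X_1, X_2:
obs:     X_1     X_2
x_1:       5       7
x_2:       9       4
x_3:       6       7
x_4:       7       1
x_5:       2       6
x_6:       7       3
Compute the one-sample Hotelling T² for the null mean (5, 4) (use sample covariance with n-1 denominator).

Step 1 — sample mean vector:
  mean(X_1) = (5 + 9 + 6 + 7 + 2 + 7) / 6 = 36/6 = 6
  mean(X_2) = (7 + 4 + 7 + 1 + 6 + 3) / 6 = 28/6 = 4.6667
  x̄ = (6, 4.6667),  deviation x̄ - mu_0 = (6, 4.6667) - (5, 4) = (1, 0.6667).

Step 2 — sample covariance matrix, S[i,j] = (1/(n-1)) · Σ_k (x_{k,i} - mean_i) · (x_{k,j} - mean_j), divisor n-1 = 5:
  S[X_1,X_1] = ((-1)·(-1) + (3)·(3) + (0)·(0) + (1)·(1) + (-4)·(-4) + (1)·(1)) / 5 = 28/5 = 5.6
  S[X_1,X_2] = ((-1)·(2.3333) + (3)·(-0.6667) + (0)·(2.3333) + (1)·(-3.6667) + (-4)·(1.3333) + (1)·(-1.6667)) / 5 = -15/5 = -3
  S[X_2,X_2] = ((2.3333)·(2.3333) + (-0.6667)·(-0.6667) + (2.3333)·(2.3333) + (-3.6667)·(-3.6667) + (1.3333)·(1.3333) + (-1.6667)·(-1.6667)) / 5 = 29.3333/5 = 5.8667
  S = [[5.6, -3],
 [-3, 5.8667]].

Step 3 — invert S. det(S) = 5.6·5.8667 - (-3)² = 23.8533.
  S^{-1} = (1/det) · [[d, -b], [-b, a]] = [[0.2459, 0.1258],
 [0.1258, 0.2348]].

Step 4 — quadratic form (x̄ - mu_0)^T · S^{-1} · (x̄ - mu_0):
  S^{-1} · (x̄ - mu_0) = (0.3298, 0.2823),
  (x̄ - mu_0)^T · [...] = (1)·(0.3298) + (0.6667)·(0.2823) = 0.518.

Step 5 — scale by n: T² = 6 · 0.518 = 3.1079.

T² ≈ 3.1079
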